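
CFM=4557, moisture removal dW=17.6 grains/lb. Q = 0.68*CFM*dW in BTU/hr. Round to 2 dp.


Q = 0.68 * 4557 * 17.6 = 54538.18 BTU/hr

54538.18 BTU/hr


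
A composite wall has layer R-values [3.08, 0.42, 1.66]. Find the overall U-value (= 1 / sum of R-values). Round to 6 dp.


R_total = 3.08 + 0.42 + 1.66 = 5.16
U = 1/5.16 = 0.193798

0.193798


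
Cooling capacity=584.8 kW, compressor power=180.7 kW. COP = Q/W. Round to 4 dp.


COP = 584.8 / 180.7 = 3.2363

3.2363


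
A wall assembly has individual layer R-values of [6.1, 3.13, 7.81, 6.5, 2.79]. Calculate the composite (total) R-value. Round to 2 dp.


R_total = 6.1 + 3.13 + 7.81 + 6.5 + 2.79 = 26.33

26.33


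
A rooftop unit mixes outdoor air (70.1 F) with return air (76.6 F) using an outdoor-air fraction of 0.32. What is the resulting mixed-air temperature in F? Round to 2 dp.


T_mix = 0.32*70.1 + 0.68*76.6 = 74.52 F

74.52 F


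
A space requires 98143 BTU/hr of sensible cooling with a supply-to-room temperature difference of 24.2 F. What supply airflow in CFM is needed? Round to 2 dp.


CFM = 98143 / (1.08 * 24.2) = 3755.09

3755.09 CFM


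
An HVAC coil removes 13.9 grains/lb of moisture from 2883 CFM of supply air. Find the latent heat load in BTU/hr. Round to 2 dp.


Q = 0.68 * 2883 * 13.9 = 27250.12 BTU/hr

27250.12 BTU/hr


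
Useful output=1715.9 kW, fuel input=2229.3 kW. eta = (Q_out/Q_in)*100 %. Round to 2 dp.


eta = (1715.9/2229.3)*100 = 76.97 %

76.97 %


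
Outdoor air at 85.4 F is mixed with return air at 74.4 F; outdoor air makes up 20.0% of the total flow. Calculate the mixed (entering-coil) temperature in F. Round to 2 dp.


T_mix = 74.4 + (20.0/100)*(85.4-74.4) = 76.60 F

76.60 F


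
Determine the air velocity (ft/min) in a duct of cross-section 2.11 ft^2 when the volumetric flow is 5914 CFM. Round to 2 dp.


V = 5914 / 2.11 = 2802.84 ft/min

2802.84 ft/min


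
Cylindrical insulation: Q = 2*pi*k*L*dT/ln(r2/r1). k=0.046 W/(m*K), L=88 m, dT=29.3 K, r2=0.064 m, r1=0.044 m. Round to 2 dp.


Q = 2*pi*0.046*88*29.3/ln(0.064/0.044) = 1988.90 W

1988.90 W


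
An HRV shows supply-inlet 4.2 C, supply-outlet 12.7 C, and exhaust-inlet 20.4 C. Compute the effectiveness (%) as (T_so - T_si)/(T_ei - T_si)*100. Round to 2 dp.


eff = (12.7-4.2)/(20.4-4.2)*100 = 52.47 %

52.47 %


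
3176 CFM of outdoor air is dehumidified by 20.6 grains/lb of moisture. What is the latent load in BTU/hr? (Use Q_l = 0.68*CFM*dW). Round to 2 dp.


Q = 0.68 * 3176 * 20.6 = 44489.41 BTU/hr

44489.41 BTU/hr


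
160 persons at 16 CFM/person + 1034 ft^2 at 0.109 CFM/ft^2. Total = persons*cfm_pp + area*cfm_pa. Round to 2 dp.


Total = 160*16 + 1034*0.109 = 2672.71 CFM

2672.71 CFM


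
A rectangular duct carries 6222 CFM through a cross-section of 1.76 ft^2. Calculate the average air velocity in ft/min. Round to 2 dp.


V = 6222 / 1.76 = 3535.23 ft/min

3535.23 ft/min


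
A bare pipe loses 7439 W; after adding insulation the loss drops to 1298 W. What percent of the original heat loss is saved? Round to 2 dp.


Savings = ((7439-1298)/7439)*100 = 82.55 %

82.55 %


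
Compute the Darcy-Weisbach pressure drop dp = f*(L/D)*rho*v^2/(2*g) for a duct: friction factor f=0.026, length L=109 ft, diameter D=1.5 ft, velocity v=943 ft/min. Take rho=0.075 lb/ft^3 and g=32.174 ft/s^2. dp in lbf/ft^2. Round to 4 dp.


v_fps = 943/60 = 15.7167 ft/s
dp = 0.026*(109/1.5)*0.075*15.7167^2/(2*32.174) = 0.5439 lbf/ft^2

0.5439 lbf/ft^2


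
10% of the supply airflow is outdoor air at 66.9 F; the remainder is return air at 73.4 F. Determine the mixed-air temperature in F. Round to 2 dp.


T_mix = 0.1*66.9 + 0.9*73.4 = 72.75 F

72.75 F


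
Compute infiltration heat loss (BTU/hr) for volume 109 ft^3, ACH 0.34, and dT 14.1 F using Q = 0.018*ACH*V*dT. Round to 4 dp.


Q = 0.018 * 0.34 * 109 * 14.1 = 9.4058 BTU/hr

9.4058 BTU/hr


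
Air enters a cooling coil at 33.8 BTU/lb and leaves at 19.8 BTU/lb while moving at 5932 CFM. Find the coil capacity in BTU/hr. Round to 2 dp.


Q = 4.5 * 5932 * (33.8 - 19.8) = 373716.00 BTU/hr

373716.00 BTU/hr


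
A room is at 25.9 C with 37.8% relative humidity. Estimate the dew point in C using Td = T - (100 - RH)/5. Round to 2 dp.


Td = 25.9 - (100-37.8)/5 = 13.46 C

13.46 C


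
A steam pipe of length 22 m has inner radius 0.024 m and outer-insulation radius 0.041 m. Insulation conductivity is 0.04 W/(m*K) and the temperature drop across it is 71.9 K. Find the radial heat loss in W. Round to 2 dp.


Q = 2*pi*0.04*22*71.9/ln(0.041/0.024) = 742.36 W

742.36 W


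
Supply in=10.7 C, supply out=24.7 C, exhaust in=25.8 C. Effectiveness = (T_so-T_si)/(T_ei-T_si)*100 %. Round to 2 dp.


eff = (24.7-10.7)/(25.8-10.7)*100 = 92.72 %

92.72 %


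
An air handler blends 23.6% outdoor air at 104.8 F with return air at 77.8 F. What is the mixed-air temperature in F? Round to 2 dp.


T_mix = 77.8 + (23.6/100)*(104.8-77.8) = 84.17 F

84.17 F


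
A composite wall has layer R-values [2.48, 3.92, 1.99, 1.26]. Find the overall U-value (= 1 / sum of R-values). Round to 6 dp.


R_total = 2.48 + 3.92 + 1.99 + 1.26 = 9.65
U = 1/9.65 = 0.103627

0.103627


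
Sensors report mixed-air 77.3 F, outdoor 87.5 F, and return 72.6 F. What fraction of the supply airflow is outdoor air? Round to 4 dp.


frac = (77.3 - 72.6) / (87.5 - 72.6) = 0.3154

0.3154


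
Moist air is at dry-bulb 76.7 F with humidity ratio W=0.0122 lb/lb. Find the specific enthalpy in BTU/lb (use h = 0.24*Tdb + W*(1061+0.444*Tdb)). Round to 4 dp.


h = 0.24*76.7 + 0.0122*(1061+0.444*76.7) = 31.7677 BTU/lb

31.7677 BTU/lb


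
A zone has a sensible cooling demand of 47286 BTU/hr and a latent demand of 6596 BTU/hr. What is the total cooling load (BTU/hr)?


Qt = 47286 + 6596 = 53882 BTU/hr

53882 BTU/hr


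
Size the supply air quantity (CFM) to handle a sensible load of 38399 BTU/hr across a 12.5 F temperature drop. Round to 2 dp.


CFM = 38399 / (1.08 * 12.5) = 2844.37

2844.37 CFM


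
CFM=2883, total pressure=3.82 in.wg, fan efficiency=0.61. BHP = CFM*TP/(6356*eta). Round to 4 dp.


BHP = 2883 * 3.82 / (6356 * 0.61) = 2.8405 hp

2.8405 hp


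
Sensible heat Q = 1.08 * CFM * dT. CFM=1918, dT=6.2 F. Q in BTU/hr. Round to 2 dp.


Q = 1.08 * 1918 * 6.2 = 12842.93 BTU/hr

12842.93 BTU/hr


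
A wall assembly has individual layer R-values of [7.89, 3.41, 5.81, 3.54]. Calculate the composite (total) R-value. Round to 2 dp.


R_total = 7.89 + 3.41 + 5.81 + 3.54 = 20.65

20.65


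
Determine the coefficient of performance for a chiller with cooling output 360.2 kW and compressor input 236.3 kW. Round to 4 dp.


COP = 360.2 / 236.3 = 1.5243

1.5243


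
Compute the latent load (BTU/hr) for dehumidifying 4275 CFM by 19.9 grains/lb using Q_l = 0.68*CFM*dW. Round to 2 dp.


Q = 0.68 * 4275 * 19.9 = 57849.30 BTU/hr

57849.30 BTU/hr


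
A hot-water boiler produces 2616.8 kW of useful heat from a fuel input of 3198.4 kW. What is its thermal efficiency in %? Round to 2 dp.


eta = (2616.8/3198.4)*100 = 81.82 %

81.82 %


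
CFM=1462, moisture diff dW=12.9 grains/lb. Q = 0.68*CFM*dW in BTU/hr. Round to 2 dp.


Q = 0.68 * 1462 * 12.9 = 12824.66 BTU/hr

12824.66 BTU/hr


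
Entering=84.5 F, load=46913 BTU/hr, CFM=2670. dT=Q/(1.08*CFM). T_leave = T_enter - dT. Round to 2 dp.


dT = 46913/(1.08*2670) = 16.2689
T_leave = 84.5 - 16.2689 = 68.23 F

68.23 F


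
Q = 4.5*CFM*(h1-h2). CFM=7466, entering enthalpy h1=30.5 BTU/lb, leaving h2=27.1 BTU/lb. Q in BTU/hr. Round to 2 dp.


Q = 4.5 * 7466 * (30.5 - 27.1) = 114229.80 BTU/hr

114229.80 BTU/hr


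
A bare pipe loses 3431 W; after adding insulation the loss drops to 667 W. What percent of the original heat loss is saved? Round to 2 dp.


Savings = ((3431-667)/3431)*100 = 80.56 %

80.56 %


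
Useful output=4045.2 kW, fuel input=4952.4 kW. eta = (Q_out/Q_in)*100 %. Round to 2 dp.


eta = (4045.2/4952.4)*100 = 81.68 %

81.68 %


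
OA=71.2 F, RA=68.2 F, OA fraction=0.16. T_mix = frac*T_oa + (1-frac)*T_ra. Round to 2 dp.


T_mix = 0.16*71.2 + 0.84*68.2 = 68.68 F

68.68 F


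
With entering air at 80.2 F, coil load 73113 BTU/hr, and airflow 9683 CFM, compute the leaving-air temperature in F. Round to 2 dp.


dT = 73113/(1.08*9683) = 6.9913
T_leave = 80.2 - 6.9913 = 73.21 F

73.21 F


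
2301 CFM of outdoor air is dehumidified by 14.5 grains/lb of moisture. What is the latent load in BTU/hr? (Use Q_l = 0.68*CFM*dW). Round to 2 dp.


Q = 0.68 * 2301 * 14.5 = 22687.86 BTU/hr

22687.86 BTU/hr


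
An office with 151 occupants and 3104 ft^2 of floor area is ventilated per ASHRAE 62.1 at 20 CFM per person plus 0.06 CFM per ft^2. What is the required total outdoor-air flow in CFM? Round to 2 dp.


Total = 151*20 + 3104*0.06 = 3206.24 CFM

3206.24 CFM


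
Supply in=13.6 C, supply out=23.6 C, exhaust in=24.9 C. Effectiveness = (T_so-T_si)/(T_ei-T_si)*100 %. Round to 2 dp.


eff = (23.6-13.6)/(24.9-13.6)*100 = 88.50 %

88.50 %


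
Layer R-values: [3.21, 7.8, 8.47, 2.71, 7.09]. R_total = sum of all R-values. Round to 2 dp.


R_total = 3.21 + 7.8 + 8.47 + 2.71 + 7.09 = 29.28

29.28


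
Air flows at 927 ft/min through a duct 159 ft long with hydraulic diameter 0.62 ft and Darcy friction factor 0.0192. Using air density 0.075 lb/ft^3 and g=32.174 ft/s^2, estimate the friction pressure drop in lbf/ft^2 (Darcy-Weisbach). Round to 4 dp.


v_fps = 927/60 = 15.45 ft/s
dp = 0.0192*(159/0.62)*0.075*15.45^2/(2*32.174) = 1.3699 lbf/ft^2

1.3699 lbf/ft^2


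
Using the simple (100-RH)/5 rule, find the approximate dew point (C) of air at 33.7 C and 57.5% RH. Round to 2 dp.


Td = 33.7 - (100-57.5)/5 = 25.20 C

25.20 C


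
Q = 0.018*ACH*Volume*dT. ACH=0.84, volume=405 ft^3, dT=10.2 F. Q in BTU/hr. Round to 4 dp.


Q = 0.018 * 0.84 * 405 * 10.2 = 62.4607 BTU/hr

62.4607 BTU/hr


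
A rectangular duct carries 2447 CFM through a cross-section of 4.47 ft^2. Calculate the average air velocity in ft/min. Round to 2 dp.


V = 2447 / 4.47 = 547.43 ft/min

547.43 ft/min


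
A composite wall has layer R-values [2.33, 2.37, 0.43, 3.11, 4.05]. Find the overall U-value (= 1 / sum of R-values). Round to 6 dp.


R_total = 2.33 + 2.37 + 0.43 + 3.11 + 4.05 = 12.29
U = 1/12.29 = 0.081367

0.081367


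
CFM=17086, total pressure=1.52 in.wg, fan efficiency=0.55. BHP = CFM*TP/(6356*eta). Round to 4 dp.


BHP = 17086 * 1.52 / (6356 * 0.55) = 7.4291 hp

7.4291 hp


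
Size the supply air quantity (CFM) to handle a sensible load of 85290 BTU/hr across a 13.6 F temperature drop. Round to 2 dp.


CFM = 85290 / (1.08 * 13.6) = 5806.78

5806.78 CFM


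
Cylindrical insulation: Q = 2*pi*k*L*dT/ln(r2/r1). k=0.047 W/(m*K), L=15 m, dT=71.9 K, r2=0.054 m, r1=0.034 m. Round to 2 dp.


Q = 2*pi*0.047*15*71.9/ln(0.054/0.034) = 688.45 W

688.45 W


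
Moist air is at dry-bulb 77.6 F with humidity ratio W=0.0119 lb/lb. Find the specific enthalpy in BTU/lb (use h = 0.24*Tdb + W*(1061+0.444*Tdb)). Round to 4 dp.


h = 0.24*77.6 + 0.0119*(1061+0.444*77.6) = 31.6599 BTU/lb

31.6599 BTU/lb


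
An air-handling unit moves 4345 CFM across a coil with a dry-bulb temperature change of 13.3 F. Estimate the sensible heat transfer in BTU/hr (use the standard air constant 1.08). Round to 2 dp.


Q = 1.08 * 4345 * 13.3 = 62411.58 BTU/hr

62411.58 BTU/hr


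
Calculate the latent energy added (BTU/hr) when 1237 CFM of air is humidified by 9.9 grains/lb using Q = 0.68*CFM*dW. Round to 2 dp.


Q = 0.68 * 1237 * 9.9 = 8327.48 BTU/hr

8327.48 BTU/hr


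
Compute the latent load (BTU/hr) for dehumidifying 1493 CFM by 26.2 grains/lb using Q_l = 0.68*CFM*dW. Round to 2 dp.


Q = 0.68 * 1493 * 26.2 = 26599.29 BTU/hr

26599.29 BTU/hr


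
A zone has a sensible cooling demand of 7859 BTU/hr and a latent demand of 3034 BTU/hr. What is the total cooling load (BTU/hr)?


Qt = 7859 + 3034 = 10893 BTU/hr

10893 BTU/hr


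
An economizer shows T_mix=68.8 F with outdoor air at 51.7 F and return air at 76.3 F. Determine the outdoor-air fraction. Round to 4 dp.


frac = (68.8 - 76.3) / (51.7 - 76.3) = 0.3049

0.3049


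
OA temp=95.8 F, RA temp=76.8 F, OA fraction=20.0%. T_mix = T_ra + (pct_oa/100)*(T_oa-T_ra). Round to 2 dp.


T_mix = 76.8 + (20.0/100)*(95.8-76.8) = 80.60 F

80.60 F


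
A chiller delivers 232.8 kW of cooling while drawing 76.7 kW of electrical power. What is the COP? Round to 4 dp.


COP = 232.8 / 76.7 = 3.0352

3.0352


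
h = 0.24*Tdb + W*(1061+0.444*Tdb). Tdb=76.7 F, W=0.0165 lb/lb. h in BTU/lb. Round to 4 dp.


h = 0.24*76.7 + 0.0165*(1061+0.444*76.7) = 36.4764 BTU/lb

36.4764 BTU/lb


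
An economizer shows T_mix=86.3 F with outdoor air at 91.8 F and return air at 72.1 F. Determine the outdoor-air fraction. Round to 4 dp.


frac = (86.3 - 72.1) / (91.8 - 72.1) = 0.7208

0.7208


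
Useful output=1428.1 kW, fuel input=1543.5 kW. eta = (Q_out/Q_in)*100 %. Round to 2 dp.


eta = (1428.1/1543.5)*100 = 92.52 %

92.52 %


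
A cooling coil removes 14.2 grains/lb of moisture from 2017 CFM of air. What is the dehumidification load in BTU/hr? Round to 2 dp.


Q = 0.68 * 2017 * 14.2 = 19476.15 BTU/hr

19476.15 BTU/hr


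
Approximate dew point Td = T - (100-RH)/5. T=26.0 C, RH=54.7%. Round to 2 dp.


Td = 26.0 - (100-54.7)/5 = 16.94 C

16.94 C


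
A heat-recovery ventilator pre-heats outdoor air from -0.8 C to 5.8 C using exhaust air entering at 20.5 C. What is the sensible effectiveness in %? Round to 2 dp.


eff = (5.8-(-0.8))/(20.5-(-0.8))*100 = 30.99 %

30.99 %


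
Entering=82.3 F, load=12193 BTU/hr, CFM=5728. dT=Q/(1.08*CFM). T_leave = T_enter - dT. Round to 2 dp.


dT = 12193/(1.08*5728) = 1.9710
T_leave = 82.3 - 1.9710 = 80.33 F

80.33 F


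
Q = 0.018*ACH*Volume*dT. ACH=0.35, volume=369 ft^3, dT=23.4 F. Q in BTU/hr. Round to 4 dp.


Q = 0.018 * 0.35 * 369 * 23.4 = 54.3980 BTU/hr

54.3980 BTU/hr


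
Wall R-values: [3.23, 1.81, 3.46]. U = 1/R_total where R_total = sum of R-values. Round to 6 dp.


R_total = 3.23 + 1.81 + 3.46 = 8.50
U = 1/8.50 = 0.117647

0.117647


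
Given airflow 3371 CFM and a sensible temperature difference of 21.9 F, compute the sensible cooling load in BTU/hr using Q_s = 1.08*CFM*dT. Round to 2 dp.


Q = 1.08 * 3371 * 21.9 = 79730.89 BTU/hr

79730.89 BTU/hr


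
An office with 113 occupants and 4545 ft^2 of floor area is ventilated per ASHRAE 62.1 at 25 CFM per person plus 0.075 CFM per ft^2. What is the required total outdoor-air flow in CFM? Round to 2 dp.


Total = 113*25 + 4545*0.075 = 3165.88 CFM

3165.88 CFM


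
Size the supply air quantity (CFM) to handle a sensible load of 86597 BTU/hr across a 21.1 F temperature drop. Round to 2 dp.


CFM = 86597 / (1.08 * 21.1) = 3800.11

3800.11 CFM


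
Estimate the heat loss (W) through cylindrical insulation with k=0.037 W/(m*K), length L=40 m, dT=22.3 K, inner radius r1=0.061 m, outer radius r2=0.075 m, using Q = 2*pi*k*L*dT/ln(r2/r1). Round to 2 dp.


Q = 2*pi*0.037*40*22.3/ln(0.075/0.061) = 1003.66 W

1003.66 W


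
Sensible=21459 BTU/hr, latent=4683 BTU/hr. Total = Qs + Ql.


Qt = 21459 + 4683 = 26142 BTU/hr

26142 BTU/hr


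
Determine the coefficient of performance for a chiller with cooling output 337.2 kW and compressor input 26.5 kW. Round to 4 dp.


COP = 337.2 / 26.5 = 12.7245

12.7245


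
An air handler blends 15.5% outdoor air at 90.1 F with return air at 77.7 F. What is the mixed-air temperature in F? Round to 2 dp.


T_mix = 77.7 + (15.5/100)*(90.1-77.7) = 79.62 F

79.62 F


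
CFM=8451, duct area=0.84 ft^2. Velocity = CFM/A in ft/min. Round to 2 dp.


V = 8451 / 0.84 = 10060.71 ft/min

10060.71 ft/min


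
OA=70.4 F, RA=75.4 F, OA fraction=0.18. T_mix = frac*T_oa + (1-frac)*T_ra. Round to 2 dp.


T_mix = 0.18*70.4 + 0.82*75.4 = 74.50 F

74.50 F


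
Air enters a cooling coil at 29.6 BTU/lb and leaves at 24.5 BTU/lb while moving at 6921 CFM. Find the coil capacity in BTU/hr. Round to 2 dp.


Q = 4.5 * 6921 * (29.6 - 24.5) = 158836.95 BTU/hr

158836.95 BTU/hr


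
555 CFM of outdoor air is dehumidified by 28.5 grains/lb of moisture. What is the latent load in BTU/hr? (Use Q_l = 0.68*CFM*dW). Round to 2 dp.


Q = 0.68 * 555 * 28.5 = 10755.90 BTU/hr

10755.90 BTU/hr


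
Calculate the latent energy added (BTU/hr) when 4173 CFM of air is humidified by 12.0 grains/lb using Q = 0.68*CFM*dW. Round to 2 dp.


Q = 0.68 * 4173 * 12.0 = 34051.68 BTU/hr

34051.68 BTU/hr


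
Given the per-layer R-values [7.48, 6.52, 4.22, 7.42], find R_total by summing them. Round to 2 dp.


R_total = 7.48 + 6.52 + 4.22 + 7.42 = 25.64

25.64


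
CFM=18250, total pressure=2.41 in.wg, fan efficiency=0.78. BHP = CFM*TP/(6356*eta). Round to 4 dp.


BHP = 18250 * 2.41 / (6356 * 0.78) = 8.8716 hp

8.8716 hp


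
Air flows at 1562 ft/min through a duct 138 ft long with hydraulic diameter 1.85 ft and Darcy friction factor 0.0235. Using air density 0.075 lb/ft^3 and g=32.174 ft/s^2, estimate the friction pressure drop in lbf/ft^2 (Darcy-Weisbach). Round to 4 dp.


v_fps = 1562/60 = 26.0333 ft/s
dp = 0.0235*(138/1.85)*0.075*26.0333^2/(2*32.174) = 1.3847 lbf/ft^2

1.3847 lbf/ft^2


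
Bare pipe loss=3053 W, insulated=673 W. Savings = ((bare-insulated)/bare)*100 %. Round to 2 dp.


Savings = ((3053-673)/3053)*100 = 77.96 %

77.96 %


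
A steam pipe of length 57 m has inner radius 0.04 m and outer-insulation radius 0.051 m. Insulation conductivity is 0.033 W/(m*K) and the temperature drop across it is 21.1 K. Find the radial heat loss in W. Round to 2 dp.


Q = 2*pi*0.033*57*21.1/ln(0.051/0.04) = 1026.46 W

1026.46 W


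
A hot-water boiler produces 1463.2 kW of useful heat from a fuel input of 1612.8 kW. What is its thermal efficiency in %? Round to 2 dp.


eta = (1463.2/1612.8)*100 = 90.72 %

90.72 %


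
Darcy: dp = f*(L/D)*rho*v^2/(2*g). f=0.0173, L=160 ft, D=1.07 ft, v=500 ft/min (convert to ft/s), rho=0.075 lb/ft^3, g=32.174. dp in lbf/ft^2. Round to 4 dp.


v_fps = 500/60 = 8.3333 ft/s
dp = 0.0173*(160/1.07)*0.075*8.3333^2/(2*32.174) = 0.2094 lbf/ft^2

0.2094 lbf/ft^2


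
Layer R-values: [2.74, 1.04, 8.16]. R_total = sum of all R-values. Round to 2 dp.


R_total = 2.74 + 1.04 + 8.16 = 11.94

11.94


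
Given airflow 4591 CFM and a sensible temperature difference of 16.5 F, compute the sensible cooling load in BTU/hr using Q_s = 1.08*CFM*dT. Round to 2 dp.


Q = 1.08 * 4591 * 16.5 = 81811.62 BTU/hr

81811.62 BTU/hr


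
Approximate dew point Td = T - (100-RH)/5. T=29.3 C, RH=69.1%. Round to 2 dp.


Td = 29.3 - (100-69.1)/5 = 23.12 C

23.12 C


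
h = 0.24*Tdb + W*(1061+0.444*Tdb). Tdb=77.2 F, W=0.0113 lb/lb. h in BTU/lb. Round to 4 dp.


h = 0.24*77.2 + 0.0113*(1061+0.444*77.2) = 30.9046 BTU/lb

30.9046 BTU/lb


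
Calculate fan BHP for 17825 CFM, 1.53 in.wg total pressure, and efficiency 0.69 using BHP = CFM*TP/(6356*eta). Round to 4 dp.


BHP = 17825 * 1.53 / (6356 * 0.69) = 6.2185 hp

6.2185 hp


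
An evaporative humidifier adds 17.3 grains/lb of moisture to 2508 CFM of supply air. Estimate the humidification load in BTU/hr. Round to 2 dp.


Q = 0.68 * 2508 * 17.3 = 29504.11 BTU/hr

29504.11 BTU/hr


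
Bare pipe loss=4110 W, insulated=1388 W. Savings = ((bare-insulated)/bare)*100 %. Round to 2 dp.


Savings = ((4110-1388)/4110)*100 = 66.23 %

66.23 %


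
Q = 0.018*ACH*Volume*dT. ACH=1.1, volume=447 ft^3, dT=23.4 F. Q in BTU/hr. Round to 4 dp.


Q = 0.018 * 1.1 * 447 * 23.4 = 207.1040 BTU/hr

207.1040 BTU/hr


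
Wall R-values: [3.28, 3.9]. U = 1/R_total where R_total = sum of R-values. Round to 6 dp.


R_total = 3.28 + 3.9 = 7.18
U = 1/7.18 = 0.139276

0.139276


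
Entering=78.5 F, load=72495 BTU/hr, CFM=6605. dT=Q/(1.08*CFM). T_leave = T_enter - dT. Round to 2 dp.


dT = 72495/(1.08*6605) = 10.1628
T_leave = 78.5 - 10.1628 = 68.34 F

68.34 F


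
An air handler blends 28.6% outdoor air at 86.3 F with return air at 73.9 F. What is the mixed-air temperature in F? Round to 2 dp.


T_mix = 73.9 + (28.6/100)*(86.3-73.9) = 77.45 F

77.45 F


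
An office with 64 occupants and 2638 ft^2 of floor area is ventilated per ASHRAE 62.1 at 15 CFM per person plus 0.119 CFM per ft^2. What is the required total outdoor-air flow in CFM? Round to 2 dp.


Total = 64*15 + 2638*0.119 = 1273.92 CFM

1273.92 CFM


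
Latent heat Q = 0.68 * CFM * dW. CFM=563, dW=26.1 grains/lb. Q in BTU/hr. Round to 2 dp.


Q = 0.68 * 563 * 26.1 = 9992.12 BTU/hr

9992.12 BTU/hr


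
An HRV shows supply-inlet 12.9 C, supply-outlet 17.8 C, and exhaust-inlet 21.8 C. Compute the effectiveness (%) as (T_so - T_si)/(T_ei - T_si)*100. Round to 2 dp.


eff = (17.8-12.9)/(21.8-12.9)*100 = 55.06 %

55.06 %


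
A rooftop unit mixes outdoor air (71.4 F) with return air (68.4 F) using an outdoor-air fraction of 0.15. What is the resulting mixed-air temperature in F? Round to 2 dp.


T_mix = 0.15*71.4 + 0.85*68.4 = 68.85 F

68.85 F


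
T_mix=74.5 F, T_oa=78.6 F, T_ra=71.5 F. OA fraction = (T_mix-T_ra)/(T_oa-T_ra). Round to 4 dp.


frac = (74.5 - 71.5) / (78.6 - 71.5) = 0.4225

0.4225


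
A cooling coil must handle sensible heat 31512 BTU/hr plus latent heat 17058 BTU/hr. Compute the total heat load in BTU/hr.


Qt = 31512 + 17058 = 48570 BTU/hr

48570 BTU/hr


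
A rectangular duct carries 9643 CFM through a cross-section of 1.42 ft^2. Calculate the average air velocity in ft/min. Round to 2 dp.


V = 9643 / 1.42 = 6790.85 ft/min

6790.85 ft/min


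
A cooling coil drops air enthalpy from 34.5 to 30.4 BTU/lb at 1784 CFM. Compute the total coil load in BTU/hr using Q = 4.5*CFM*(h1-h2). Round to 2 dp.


Q = 4.5 * 1784 * (34.5 - 30.4) = 32914.80 BTU/hr

32914.80 BTU/hr


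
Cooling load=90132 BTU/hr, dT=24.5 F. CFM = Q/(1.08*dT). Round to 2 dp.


CFM = 90132 / (1.08 * 24.5) = 3406.35

3406.35 CFM


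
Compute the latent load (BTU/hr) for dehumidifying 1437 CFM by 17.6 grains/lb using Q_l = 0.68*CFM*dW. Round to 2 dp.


Q = 0.68 * 1437 * 17.6 = 17198.02 BTU/hr

17198.02 BTU/hr


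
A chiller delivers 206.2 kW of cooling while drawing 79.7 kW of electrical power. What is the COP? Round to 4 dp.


COP = 206.2 / 79.7 = 2.5872

2.5872


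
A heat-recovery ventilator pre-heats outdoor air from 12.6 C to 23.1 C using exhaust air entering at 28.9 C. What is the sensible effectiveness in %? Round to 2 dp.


eff = (23.1-12.6)/(28.9-12.6)*100 = 64.42 %

64.42 %


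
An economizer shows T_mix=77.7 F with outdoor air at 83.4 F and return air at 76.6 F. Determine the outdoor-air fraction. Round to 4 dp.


frac = (77.7 - 76.6) / (83.4 - 76.6) = 0.1618

0.1618


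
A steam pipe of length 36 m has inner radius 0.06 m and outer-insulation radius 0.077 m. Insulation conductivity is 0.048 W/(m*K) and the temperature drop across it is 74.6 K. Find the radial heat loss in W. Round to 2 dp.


Q = 2*pi*0.048*36*74.6/ln(0.077/0.06) = 3246.83 W

3246.83 W


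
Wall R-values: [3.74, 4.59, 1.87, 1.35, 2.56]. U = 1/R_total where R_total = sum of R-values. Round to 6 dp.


R_total = 3.74 + 4.59 + 1.87 + 1.35 + 2.56 = 14.11
U = 1/14.11 = 0.070872

0.070872


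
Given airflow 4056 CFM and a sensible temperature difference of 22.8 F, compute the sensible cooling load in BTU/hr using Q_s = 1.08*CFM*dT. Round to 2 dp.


Q = 1.08 * 4056 * 22.8 = 99874.94 BTU/hr

99874.94 BTU/hr


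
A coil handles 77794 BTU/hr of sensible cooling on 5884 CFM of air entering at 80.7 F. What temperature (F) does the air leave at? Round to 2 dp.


dT = 77794/(1.08*5884) = 12.2419
T_leave = 80.7 - 12.2419 = 68.46 F

68.46 F


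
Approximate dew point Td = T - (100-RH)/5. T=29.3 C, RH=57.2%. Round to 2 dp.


Td = 29.3 - (100-57.2)/5 = 20.74 C

20.74 C


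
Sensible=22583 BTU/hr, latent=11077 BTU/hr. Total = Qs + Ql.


Qt = 22583 + 11077 = 33660 BTU/hr

33660 BTU/hr


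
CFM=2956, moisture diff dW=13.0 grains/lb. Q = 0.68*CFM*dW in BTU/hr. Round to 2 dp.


Q = 0.68 * 2956 * 13.0 = 26131.04 BTU/hr

26131.04 BTU/hr


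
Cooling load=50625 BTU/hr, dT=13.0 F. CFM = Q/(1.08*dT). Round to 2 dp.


CFM = 50625 / (1.08 * 13.0) = 3605.77

3605.77 CFM


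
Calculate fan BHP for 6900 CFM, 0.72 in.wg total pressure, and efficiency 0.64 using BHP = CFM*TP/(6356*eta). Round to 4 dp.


BHP = 6900 * 0.72 / (6356 * 0.64) = 1.2213 hp

1.2213 hp


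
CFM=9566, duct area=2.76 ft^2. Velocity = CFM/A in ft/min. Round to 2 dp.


V = 9566 / 2.76 = 3465.94 ft/min

3465.94 ft/min


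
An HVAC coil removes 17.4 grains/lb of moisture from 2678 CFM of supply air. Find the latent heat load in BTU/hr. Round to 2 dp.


Q = 0.68 * 2678 * 17.4 = 31686.10 BTU/hr

31686.10 BTU/hr


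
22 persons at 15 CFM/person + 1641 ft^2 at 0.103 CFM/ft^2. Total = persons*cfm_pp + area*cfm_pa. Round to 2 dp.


Total = 22*15 + 1641*0.103 = 499.02 CFM

499.02 CFM


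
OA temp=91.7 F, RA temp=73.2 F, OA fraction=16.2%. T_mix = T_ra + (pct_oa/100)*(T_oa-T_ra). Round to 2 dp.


T_mix = 73.2 + (16.2/100)*(91.7-73.2) = 76.20 F

76.20 F


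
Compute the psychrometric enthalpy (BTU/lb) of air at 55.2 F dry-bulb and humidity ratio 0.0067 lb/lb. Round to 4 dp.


h = 0.24*55.2 + 0.0067*(1061+0.444*55.2) = 20.5209 BTU/lb

20.5209 BTU/lb


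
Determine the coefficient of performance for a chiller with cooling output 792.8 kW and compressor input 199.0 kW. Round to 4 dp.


COP = 792.8 / 199.0 = 3.9839

3.9839


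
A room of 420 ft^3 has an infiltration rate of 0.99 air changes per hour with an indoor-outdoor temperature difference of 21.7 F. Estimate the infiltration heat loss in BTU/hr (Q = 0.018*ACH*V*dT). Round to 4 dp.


Q = 0.018 * 0.99 * 420 * 21.7 = 162.4115 BTU/hr

162.4115 BTU/hr


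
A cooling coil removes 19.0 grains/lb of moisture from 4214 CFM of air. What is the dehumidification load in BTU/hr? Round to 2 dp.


Q = 0.68 * 4214 * 19.0 = 54444.88 BTU/hr

54444.88 BTU/hr


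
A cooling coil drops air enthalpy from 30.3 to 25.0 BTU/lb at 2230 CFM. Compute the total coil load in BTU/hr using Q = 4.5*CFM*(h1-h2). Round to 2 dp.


Q = 4.5 * 2230 * (30.3 - 25.0) = 53185.50 BTU/hr

53185.50 BTU/hr


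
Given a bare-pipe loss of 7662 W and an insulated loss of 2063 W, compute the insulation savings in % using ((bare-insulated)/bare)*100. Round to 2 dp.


Savings = ((7662-2063)/7662)*100 = 73.07 %

73.07 %


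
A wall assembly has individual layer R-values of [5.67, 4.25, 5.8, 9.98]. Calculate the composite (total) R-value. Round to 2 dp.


R_total = 5.67 + 4.25 + 5.8 + 9.98 = 25.70

25.70


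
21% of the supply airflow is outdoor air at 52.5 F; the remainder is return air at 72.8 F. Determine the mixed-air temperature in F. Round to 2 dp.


T_mix = 0.21*52.5 + 0.79*72.8 = 68.54 F

68.54 F


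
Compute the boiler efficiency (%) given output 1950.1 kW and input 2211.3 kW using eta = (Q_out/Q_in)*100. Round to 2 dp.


eta = (1950.1/2211.3)*100 = 88.19 %

88.19 %


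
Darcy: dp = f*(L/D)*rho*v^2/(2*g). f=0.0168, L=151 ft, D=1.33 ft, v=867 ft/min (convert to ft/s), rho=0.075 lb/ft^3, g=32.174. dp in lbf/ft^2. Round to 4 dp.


v_fps = 867/60 = 14.45 ft/s
dp = 0.0168*(151/1.33)*0.075*14.45^2/(2*32.174) = 0.4642 lbf/ft^2

0.4642 lbf/ft^2


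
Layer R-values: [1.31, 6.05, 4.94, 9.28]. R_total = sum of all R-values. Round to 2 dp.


R_total = 1.31 + 6.05 + 4.94 + 9.28 = 21.58

21.58


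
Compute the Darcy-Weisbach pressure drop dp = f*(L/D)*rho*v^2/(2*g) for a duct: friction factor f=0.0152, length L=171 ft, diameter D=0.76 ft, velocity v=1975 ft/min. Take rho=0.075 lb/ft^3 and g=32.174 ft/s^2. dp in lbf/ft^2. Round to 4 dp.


v_fps = 1975/60 = 32.9167 ft/s
dp = 0.0152*(171/0.76)*0.075*32.9167^2/(2*32.174) = 4.3190 lbf/ft^2

4.3190 lbf/ft^2


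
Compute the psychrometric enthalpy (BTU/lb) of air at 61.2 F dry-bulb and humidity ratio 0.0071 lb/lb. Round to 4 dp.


h = 0.24*61.2 + 0.0071*(1061+0.444*61.2) = 22.4140 BTU/lb

22.4140 BTU/lb


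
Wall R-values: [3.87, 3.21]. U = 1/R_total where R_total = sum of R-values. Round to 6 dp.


R_total = 3.87 + 3.21 = 7.08
U = 1/7.08 = 0.141243

0.141243


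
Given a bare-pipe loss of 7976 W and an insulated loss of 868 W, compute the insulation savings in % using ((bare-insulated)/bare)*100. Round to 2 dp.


Savings = ((7976-868)/7976)*100 = 89.12 %

89.12 %


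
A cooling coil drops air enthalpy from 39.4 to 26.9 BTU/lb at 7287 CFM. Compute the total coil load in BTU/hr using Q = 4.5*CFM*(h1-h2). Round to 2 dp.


Q = 4.5 * 7287 * (39.4 - 26.9) = 409893.75 BTU/hr

409893.75 BTU/hr


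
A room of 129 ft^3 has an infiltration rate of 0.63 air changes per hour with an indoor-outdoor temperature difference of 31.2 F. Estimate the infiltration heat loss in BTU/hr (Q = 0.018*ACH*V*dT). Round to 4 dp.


Q = 0.018 * 0.63 * 129 * 31.2 = 45.6412 BTU/hr

45.6412 BTU/hr


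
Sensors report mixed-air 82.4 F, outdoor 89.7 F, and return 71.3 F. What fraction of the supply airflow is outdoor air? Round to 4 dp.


frac = (82.4 - 71.3) / (89.7 - 71.3) = 0.6033

0.6033


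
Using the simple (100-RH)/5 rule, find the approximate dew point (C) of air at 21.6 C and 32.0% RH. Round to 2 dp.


Td = 21.6 - (100-32.0)/5 = 8.00 C

8.00 C


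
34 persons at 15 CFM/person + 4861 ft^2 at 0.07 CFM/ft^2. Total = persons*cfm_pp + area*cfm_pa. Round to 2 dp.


Total = 34*15 + 4861*0.07 = 850.27 CFM

850.27 CFM


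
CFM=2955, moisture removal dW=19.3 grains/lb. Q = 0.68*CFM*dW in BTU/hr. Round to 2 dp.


Q = 0.68 * 2955 * 19.3 = 38781.42 BTU/hr

38781.42 BTU/hr


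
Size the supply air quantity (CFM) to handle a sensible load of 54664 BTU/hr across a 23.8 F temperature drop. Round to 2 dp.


CFM = 54664 / (1.08 * 23.8) = 2126.67

2126.67 CFM


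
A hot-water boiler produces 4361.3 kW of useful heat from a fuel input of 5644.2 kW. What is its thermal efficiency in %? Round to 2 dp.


eta = (4361.3/5644.2)*100 = 77.27 %

77.27 %


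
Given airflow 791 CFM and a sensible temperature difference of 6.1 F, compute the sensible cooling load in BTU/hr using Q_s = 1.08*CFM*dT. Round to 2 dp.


Q = 1.08 * 791 * 6.1 = 5211.11 BTU/hr

5211.11 BTU/hr


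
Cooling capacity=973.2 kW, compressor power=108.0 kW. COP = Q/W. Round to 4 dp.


COP = 973.2 / 108.0 = 9.0111

9.0111


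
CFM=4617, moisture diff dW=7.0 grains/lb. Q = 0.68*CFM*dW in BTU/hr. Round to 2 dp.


Q = 0.68 * 4617 * 7.0 = 21976.92 BTU/hr

21976.92 BTU/hr


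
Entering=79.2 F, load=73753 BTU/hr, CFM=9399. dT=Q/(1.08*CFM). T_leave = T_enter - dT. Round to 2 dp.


dT = 73753/(1.08*9399) = 7.2656
T_leave = 79.2 - 7.2656 = 71.93 F

71.93 F


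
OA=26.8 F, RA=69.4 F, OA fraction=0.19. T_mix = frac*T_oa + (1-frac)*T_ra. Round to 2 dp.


T_mix = 0.19*26.8 + 0.81*69.4 = 61.31 F

61.31 F


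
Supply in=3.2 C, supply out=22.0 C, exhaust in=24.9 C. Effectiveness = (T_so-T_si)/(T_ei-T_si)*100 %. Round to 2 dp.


eff = (22.0-3.2)/(24.9-3.2)*100 = 86.64 %

86.64 %


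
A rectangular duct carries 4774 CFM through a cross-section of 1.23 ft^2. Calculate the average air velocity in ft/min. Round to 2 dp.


V = 4774 / 1.23 = 3881.30 ft/min

3881.30 ft/min


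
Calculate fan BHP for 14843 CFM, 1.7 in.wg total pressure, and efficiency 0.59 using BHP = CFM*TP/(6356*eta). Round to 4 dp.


BHP = 14843 * 1.7 / (6356 * 0.59) = 6.7288 hp

6.7288 hp


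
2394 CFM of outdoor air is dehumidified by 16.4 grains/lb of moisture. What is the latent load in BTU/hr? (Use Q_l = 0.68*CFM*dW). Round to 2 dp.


Q = 0.68 * 2394 * 16.4 = 26697.89 BTU/hr

26697.89 BTU/hr


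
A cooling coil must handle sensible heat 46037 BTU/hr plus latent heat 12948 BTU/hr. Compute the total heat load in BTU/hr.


Qt = 46037 + 12948 = 58985 BTU/hr

58985 BTU/hr


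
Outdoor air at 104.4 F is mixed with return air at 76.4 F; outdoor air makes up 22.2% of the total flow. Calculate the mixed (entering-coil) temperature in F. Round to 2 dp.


T_mix = 76.4 + (22.2/100)*(104.4-76.4) = 82.62 F

82.62 F


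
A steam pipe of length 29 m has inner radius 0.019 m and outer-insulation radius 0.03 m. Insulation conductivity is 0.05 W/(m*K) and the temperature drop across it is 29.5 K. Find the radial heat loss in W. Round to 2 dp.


Q = 2*pi*0.05*29*29.5/ln(0.03/0.019) = 588.41 W

588.41 W


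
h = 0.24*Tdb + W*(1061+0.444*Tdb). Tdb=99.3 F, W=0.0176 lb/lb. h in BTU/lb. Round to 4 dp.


h = 0.24*99.3 + 0.0176*(1061+0.444*99.3) = 43.2816 BTU/lb

43.2816 BTU/lb


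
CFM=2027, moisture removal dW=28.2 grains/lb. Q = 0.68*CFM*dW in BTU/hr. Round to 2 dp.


Q = 0.68 * 2027 * 28.2 = 38869.75 BTU/hr

38869.75 BTU/hr


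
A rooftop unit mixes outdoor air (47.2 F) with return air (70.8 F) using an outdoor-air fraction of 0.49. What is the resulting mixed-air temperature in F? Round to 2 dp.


T_mix = 0.49*47.2 + 0.51*70.8 = 59.24 F

59.24 F


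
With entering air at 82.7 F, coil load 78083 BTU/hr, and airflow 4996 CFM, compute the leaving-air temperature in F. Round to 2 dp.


dT = 78083/(1.08*4996) = 14.4714
T_leave = 82.7 - 14.4714 = 68.23 F

68.23 F


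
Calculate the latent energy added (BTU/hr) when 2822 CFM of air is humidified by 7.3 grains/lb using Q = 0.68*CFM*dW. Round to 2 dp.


Q = 0.68 * 2822 * 7.3 = 14008.41 BTU/hr

14008.41 BTU/hr


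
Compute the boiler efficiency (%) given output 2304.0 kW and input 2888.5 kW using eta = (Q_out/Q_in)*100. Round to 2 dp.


eta = (2304.0/2888.5)*100 = 79.76 %

79.76 %


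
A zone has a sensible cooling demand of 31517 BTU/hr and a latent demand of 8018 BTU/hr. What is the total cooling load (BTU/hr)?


Qt = 31517 + 8018 = 39535 BTU/hr

39535 BTU/hr


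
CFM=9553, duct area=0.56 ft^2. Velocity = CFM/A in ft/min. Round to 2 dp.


V = 9553 / 0.56 = 17058.93 ft/min

17058.93 ft/min


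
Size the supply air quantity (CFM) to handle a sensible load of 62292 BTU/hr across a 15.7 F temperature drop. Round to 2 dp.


CFM = 62292 / (1.08 * 15.7) = 3673.74

3673.74 CFM


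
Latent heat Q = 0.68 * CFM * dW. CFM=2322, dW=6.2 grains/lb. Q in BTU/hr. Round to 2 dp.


Q = 0.68 * 2322 * 6.2 = 9789.55 BTU/hr

9789.55 BTU/hr


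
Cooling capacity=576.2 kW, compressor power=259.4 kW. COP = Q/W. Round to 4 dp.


COP = 576.2 / 259.4 = 2.2213

2.2213


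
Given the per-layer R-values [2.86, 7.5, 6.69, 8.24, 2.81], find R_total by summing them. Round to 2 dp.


R_total = 2.86 + 7.5 + 6.69 + 8.24 + 2.81 = 28.10

28.10


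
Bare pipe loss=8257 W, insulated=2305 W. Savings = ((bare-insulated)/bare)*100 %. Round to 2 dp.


Savings = ((8257-2305)/8257)*100 = 72.08 %

72.08 %


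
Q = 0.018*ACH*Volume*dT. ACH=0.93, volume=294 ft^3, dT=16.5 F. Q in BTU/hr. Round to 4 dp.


Q = 0.018 * 0.93 * 294 * 16.5 = 81.2057 BTU/hr

81.2057 BTU/hr


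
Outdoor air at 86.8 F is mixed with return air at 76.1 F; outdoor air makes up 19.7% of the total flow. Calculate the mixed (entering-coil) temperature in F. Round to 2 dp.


T_mix = 76.1 + (19.7/100)*(86.8-76.1) = 78.21 F

78.21 F


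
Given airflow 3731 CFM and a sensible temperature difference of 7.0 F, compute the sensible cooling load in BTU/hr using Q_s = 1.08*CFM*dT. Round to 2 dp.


Q = 1.08 * 3731 * 7.0 = 28206.36 BTU/hr

28206.36 BTU/hr


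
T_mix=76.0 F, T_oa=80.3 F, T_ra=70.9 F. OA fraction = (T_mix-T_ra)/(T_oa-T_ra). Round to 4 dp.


frac = (76.0 - 70.9) / (80.3 - 70.9) = 0.5426

0.5426


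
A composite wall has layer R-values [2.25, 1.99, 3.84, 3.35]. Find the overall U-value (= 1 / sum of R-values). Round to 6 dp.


R_total = 2.25 + 1.99 + 3.84 + 3.35 = 11.43
U = 1/11.43 = 0.087489

0.087489


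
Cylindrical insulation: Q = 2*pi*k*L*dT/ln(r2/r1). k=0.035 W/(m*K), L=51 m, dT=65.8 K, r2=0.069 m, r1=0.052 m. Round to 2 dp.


Q = 2*pi*0.035*51*65.8/ln(0.069/0.052) = 2608.96 W

2608.96 W


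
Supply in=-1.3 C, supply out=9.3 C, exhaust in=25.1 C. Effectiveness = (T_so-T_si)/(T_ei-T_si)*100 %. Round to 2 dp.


eff = (9.3-(-1.3))/(25.1-(-1.3))*100 = 40.15 %

40.15 %


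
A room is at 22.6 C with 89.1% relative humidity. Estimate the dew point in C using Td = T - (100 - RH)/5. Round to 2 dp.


Td = 22.6 - (100-89.1)/5 = 20.42 C

20.42 C


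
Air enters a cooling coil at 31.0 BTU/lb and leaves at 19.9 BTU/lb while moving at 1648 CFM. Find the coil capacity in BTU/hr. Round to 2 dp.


Q = 4.5 * 1648 * (31.0 - 19.9) = 82317.60 BTU/hr

82317.60 BTU/hr


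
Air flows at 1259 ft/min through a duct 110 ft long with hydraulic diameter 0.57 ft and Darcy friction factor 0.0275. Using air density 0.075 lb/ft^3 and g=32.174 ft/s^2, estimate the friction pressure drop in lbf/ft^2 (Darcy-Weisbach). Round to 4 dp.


v_fps = 1259/60 = 20.9833 ft/s
dp = 0.0275*(110/0.57)*0.075*20.9833^2/(2*32.174) = 2.7235 lbf/ft^2

2.7235 lbf/ft^2


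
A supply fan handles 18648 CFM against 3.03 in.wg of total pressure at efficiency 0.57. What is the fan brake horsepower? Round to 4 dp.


BHP = 18648 * 3.03 / (6356 * 0.57) = 15.5961 hp

15.5961 hp


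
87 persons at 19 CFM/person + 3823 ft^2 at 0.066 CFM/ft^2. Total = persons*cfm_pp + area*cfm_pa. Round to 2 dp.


Total = 87*19 + 3823*0.066 = 1905.32 CFM

1905.32 CFM


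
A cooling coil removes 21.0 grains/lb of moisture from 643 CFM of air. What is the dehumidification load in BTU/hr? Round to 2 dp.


Q = 0.68 * 643 * 21.0 = 9182.04 BTU/hr

9182.04 BTU/hr


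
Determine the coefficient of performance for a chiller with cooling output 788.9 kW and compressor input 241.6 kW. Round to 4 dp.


COP = 788.9 / 241.6 = 3.2653

3.2653


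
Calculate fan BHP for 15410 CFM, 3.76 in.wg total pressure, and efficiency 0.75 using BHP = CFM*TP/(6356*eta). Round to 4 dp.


BHP = 15410 * 3.76 / (6356 * 0.75) = 12.1547 hp

12.1547 hp


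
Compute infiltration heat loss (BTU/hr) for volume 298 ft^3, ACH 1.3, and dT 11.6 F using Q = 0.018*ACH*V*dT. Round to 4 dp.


Q = 0.018 * 1.3 * 298 * 11.6 = 80.8891 BTU/hr

80.8891 BTU/hr


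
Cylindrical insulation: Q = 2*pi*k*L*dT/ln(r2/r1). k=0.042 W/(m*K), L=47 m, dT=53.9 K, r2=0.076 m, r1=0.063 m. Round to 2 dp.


Q = 2*pi*0.042*47*53.9/ln(0.076/0.063) = 3563.58 W

3563.58 W


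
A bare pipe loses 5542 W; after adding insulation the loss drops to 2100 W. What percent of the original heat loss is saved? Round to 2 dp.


Savings = ((5542-2100)/5542)*100 = 62.11 %

62.11 %


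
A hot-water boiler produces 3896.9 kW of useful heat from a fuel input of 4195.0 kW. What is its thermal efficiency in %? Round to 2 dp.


eta = (3896.9/4195.0)*100 = 92.89 %

92.89 %


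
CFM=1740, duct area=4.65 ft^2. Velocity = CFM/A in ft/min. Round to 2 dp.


V = 1740 / 4.65 = 374.19 ft/min

374.19 ft/min


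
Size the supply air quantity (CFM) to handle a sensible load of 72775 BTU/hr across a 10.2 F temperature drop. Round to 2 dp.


CFM = 72775 / (1.08 * 10.2) = 6606.30

6606.30 CFM


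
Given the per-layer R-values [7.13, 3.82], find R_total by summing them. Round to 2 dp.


R_total = 7.13 + 3.82 = 10.95

10.95


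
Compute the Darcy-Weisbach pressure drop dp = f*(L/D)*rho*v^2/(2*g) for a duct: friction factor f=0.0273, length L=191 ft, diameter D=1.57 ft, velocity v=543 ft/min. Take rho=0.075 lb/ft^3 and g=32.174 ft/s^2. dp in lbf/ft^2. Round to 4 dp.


v_fps = 543/60 = 9.05 ft/s
dp = 0.0273*(191/1.57)*0.075*9.05^2/(2*32.174) = 0.3170 lbf/ft^2

0.3170 lbf/ft^2
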